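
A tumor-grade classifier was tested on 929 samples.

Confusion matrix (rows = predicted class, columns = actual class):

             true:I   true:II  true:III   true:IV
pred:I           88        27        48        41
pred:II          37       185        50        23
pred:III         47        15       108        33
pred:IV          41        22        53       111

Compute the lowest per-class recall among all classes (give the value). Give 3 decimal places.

0.413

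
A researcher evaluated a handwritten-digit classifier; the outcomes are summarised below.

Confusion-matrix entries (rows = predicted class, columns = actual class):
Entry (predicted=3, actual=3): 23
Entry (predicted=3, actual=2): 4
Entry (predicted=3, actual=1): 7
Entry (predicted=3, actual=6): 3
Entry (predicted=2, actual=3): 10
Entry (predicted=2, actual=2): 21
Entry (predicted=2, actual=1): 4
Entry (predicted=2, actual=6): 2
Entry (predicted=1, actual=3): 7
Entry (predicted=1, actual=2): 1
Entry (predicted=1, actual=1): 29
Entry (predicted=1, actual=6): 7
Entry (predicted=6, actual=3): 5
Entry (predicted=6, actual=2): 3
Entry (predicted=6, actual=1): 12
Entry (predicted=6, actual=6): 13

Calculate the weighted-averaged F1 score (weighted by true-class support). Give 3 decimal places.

Per-class F1 score (2·TP/(2·TP+FP+FN)):
  3: TP=23, FP=4+7+3=14, FN=10+7+5=22 → 46/82 = 0.5610
  2: TP=21, FP=10+4+2=16, FN=4+1+3=8 → 42/66 = 0.6364
  1: TP=29, FP=7+1+7=15, FN=7+4+12=23 → 58/96 = 0.6042
  6: TP=13, FP=5+3+12=20, FN=3+2+7=12 → 26/58 = 0.4483
Weighted-F1 score = Σ (supportᵢ/N)·F1 scoreᵢ with N=151: (45/151)·0.5610 + (29/151)·0.6364 + (52/151)·0.6042 + (25/151)·0.4483 = 0.572

0.572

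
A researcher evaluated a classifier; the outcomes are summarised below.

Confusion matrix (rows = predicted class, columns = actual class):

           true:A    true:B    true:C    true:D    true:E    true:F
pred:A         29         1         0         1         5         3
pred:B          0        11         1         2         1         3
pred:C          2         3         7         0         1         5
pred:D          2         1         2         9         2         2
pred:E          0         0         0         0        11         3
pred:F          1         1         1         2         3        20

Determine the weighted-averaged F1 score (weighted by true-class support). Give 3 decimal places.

Per-class F1 score (2·TP/(2·TP+FP+FN)):
  A: TP=29, FP=1+0+1+5+3=10, FN=0+2+2+0+1=5 → 58/73 = 0.7945
  B: TP=11, FP=0+1+2+1+3=7, FN=1+3+1+0+1=6 → 22/35 = 0.6286
  C: TP=7, FP=2+3+0+1+5=11, FN=0+1+2+0+1=4 → 14/29 = 0.4828
  D: TP=9, FP=2+1+2+2+2=9, FN=1+2+0+0+2=5 → 18/32 = 0.5625
  E: TP=11, FP=0+0+0+0+3=3, FN=5+1+1+2+3=12 → 22/37 = 0.5946
  F: TP=20, FP=1+1+1+2+3=8, FN=3+3+5+2+3=16 → 40/64 = 0.6250
Weighted-F1 score = Σ (supportᵢ/N)·F1 scoreᵢ with N=135: (34/135)·0.7945 + (17/135)·0.6286 + (11/135)·0.4828 + (14/135)·0.5625 + (23/135)·0.5946 + (36/135)·0.6250 = 0.645

0.645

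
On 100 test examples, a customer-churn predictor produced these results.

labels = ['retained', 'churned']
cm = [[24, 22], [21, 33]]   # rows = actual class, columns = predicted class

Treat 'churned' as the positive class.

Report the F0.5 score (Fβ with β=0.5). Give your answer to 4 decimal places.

0.6022

Fβ = (1+β²)·TP / ((1+β²)·TP + β²·FN + FP), with β²=1/4
= 1.25·33 / (1.25·33 + 0.25·21 + 22) = 0.6022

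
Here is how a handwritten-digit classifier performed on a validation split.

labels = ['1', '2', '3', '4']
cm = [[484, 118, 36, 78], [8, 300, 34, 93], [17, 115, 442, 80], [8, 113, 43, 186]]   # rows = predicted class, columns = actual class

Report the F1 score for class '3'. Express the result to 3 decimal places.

F1 score = 2·TP/(2·TP+FP+FN).
3: TP=442, FP=17+115+80=212, FN=36+34+43=113 → 884/1209 = 0.7312

0.731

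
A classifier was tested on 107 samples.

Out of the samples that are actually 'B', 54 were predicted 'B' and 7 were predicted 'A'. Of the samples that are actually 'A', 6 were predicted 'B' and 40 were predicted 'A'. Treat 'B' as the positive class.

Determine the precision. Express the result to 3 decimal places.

0.900

Precision = TP/(TP+FP) = 54/(54+6) = 54/60 = 0.900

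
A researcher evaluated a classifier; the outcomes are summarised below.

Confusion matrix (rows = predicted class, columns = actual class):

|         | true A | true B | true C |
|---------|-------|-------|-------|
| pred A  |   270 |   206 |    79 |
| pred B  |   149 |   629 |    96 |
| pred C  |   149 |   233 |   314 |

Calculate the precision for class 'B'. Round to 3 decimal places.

0.720

Treat 'B' as positive and all other classes as negative.
precision = TP/(TP+FP).
B: TP=629, FP=149+96=245 → 629/874 = 0.7197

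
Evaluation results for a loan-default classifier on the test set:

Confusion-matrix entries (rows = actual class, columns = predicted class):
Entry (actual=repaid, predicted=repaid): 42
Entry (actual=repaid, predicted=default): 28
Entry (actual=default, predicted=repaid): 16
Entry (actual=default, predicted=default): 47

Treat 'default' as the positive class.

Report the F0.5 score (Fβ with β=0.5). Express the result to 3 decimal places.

Fβ = (1+β²)·TP / ((1+β²)·TP + β²·FN + FP), with β²=1/4
= 1.25·47 / (1.25·47 + 0.25·16 + 28) = 0.647

0.647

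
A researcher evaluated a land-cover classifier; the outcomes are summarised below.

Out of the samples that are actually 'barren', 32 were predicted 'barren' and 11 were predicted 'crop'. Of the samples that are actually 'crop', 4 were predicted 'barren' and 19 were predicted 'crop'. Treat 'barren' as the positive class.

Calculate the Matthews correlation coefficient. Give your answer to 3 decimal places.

0.546

MCC = (TP·TN − FP·FN) / √((TP+FP)(TP+FN)(TN+FP)(TN+FN))
Numerator = 32·19 − 4·11 = 564
Denominator = √(36·43·23·30) = √1068120 = 1033.4989
MCC = 564 / 1033.4989 = 0.546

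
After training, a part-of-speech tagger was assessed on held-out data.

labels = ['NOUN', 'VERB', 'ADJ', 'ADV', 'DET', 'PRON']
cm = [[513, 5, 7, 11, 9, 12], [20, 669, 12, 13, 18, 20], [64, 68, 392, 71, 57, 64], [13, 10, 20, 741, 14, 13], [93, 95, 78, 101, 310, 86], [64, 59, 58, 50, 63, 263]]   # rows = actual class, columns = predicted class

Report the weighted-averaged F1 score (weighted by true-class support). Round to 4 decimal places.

Per-class F1 score (2·TP/(2·TP+FP+FN)):
  NOUN: TP=513, FP=20+64+13+93+64=254, FN=5+7+11+9+12=44 → 1026/1324 = 0.77492
  VERB: TP=669, FP=5+68+10+95+59=237, FN=20+12+13+18+20=83 → 1338/1658 = 0.80700
  ADJ: TP=392, FP=7+12+20+78+58=175, FN=64+68+71+57+64=324 → 784/1283 = 0.61107
  ADV: TP=741, FP=11+13+71+101+50=246, FN=13+10+20+14+13=70 → 1482/1798 = 0.82425
  DET: TP=310, FP=9+18+57+14+63=161, FN=93+95+78+101+86=453 → 620/1234 = 0.50243
  PRON: TP=263, FP=12+20+64+13+86=195, FN=64+59+58+50+63=294 → 526/1015 = 0.51823
Weighted-F1 score = Σ (supportᵢ/N)·F1 scoreᵢ with N=4156: (557/4156)·0.77492 + (752/4156)·0.80700 + (716/4156)·0.61107 + (811/4156)·0.82425 + (763/4156)·0.50243 + (557/4156)·0.51823 = 0.6777

0.6777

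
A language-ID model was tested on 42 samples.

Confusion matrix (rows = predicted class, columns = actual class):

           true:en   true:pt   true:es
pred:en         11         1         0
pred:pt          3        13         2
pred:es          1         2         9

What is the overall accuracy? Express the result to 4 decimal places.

0.7857

Accuracy = trace / total = (11+13+9=33) / 42 = 33/42 = 0.7857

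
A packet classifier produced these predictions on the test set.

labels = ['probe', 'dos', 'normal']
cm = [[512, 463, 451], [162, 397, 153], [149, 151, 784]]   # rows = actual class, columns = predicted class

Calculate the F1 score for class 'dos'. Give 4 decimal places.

0.4608

F1 score = 2·TP/(2·TP+FP+FN).
dos: TP=397, FP=463+151=614, FN=162+153=315 → 794/1723 = 0.46082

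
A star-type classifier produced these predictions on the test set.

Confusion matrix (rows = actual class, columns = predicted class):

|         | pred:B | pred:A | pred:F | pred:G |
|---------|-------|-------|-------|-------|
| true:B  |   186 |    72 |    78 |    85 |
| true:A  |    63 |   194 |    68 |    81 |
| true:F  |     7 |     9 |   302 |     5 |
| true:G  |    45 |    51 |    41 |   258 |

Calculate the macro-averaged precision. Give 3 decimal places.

Per-class precision (TP/(TP+FP)):
  B: TP=186, FP=63+7+45=115 → 186/301 = 0.6179
  A: TP=194, FP=72+9+51=132 → 194/326 = 0.5951
  F: TP=302, FP=78+68+41=187 → 302/489 = 0.6176
  G: TP=258, FP=85+81+5=171 → 258/429 = 0.6014
Macro-precision = mean = (0.6179 + 0.5951 + 0.6176 + 0.6014) / 4 = 0.608

0.608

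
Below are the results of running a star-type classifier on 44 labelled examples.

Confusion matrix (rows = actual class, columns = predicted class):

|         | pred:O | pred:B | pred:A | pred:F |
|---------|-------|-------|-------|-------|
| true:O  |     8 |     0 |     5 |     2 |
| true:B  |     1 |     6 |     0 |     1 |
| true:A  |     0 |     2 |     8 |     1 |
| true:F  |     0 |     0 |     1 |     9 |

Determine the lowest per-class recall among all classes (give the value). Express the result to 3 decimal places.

Per-class recall (TP/(TP+FN)):
  O: TP=8, FN=0+5+2=7 → 8/15 = 0.5333
  B: TP=6, FN=1+0+1=2 → 6/8 = 0.7500
  A: TP=8, FN=0+2+1=3 → 8/11 = 0.7273
  F: TP=9, FN=0+0+1=1 → 9/10 = 0.9000
Lowest is class 'O' with recall = 0.533.

0.533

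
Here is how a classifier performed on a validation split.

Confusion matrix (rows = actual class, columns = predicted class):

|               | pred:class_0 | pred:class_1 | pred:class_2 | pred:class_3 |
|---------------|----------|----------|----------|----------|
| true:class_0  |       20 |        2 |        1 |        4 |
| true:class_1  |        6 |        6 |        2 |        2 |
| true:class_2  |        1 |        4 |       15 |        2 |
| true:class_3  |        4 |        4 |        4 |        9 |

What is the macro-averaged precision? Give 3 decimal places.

0.558

Per-class precision (TP/(TP+FP)):
  class_0: TP=20, FP=6+1+4=11 → 20/31 = 0.6452
  class_1: TP=6, FP=2+4+4=10 → 6/16 = 0.3750
  class_2: TP=15, FP=1+2+4=7 → 15/22 = 0.6818
  class_3: TP=9, FP=4+2+2=8 → 9/17 = 0.5294
Macro-precision = mean = (0.6452 + 0.3750 + 0.6818 + 0.5294) / 4 = 0.558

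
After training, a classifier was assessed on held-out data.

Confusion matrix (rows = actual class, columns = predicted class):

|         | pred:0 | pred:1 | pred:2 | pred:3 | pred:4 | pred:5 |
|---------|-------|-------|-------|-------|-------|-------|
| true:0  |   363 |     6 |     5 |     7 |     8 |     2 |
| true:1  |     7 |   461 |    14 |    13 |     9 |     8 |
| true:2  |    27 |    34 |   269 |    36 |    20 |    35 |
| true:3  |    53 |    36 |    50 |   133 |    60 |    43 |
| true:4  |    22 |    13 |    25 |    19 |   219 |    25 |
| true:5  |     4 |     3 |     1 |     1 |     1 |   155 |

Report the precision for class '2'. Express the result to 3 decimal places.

0.739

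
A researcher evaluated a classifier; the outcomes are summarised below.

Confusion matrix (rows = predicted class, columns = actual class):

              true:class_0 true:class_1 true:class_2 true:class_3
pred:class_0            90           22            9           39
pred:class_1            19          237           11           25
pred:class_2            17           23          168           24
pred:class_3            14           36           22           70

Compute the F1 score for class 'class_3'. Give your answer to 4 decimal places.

Treat 'class_3' as positive and all other classes as negative.
F1 score = 2·TP/(2·TP+FP+FN).
class_3: TP=70, FP=14+36+22=72, FN=39+25+24=88 → 140/300 = 0.46667

0.4667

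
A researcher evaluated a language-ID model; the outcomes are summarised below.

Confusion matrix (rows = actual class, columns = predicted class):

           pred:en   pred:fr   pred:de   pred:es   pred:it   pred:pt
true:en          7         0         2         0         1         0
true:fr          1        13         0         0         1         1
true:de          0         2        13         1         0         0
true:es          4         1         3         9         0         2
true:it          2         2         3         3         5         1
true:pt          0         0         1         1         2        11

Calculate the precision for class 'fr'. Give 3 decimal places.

One-vs-rest for 'fr': TP = diagonal; FP = other classes predicted 'fr'; FN = 'fr' predicted as other.
precision = TP/(TP+FP).
fr: TP=13, FP=0+2+1+2+0=5 → 13/18 = 0.7222

0.722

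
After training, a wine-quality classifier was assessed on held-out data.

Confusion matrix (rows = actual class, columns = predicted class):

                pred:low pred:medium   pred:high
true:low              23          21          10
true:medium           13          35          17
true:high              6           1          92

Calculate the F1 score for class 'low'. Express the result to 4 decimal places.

0.4792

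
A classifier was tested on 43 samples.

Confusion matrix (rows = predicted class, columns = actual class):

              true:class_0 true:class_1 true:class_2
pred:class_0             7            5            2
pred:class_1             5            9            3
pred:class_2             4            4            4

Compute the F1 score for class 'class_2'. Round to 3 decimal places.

0.381

One-vs-rest for 'class_2': TP = diagonal; FP = other classes predicted 'class_2'; FN = 'class_2' predicted as other.
F1 score = 2·TP/(2·TP+FP+FN).
class_2: TP=4, FP=4+4=8, FN=2+3=5 → 8/21 = 0.3810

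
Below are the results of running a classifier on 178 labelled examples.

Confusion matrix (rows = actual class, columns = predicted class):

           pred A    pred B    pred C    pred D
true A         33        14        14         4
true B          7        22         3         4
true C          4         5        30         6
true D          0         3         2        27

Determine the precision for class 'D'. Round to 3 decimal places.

Treat 'D' as positive and all other classes as negative.
precision = TP/(TP+FP).
D: TP=27, FP=4+4+6=14 → 27/41 = 0.6585

0.659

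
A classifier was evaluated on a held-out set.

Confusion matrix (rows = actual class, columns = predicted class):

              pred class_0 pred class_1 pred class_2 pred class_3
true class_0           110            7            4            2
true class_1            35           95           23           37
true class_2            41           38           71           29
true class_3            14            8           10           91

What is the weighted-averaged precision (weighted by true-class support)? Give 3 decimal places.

Per-class precision (TP/(TP+FP)):
  class_0: TP=110, FP=35+41+14=90 → 110/200 = 0.5500
  class_1: TP=95, FP=7+38+8=53 → 95/148 = 0.6419
  class_2: TP=71, FP=4+23+10=37 → 71/108 = 0.6574
  class_3: TP=91, FP=2+37+29=68 → 91/159 = 0.5723
Weighted-precision = Σ (supportᵢ/N)·precisionᵢ with N=615: (123/615)·0.5500 + (190/615)·0.6419 + (179/615)·0.6574 + (123/615)·0.5723 = 0.614

0.614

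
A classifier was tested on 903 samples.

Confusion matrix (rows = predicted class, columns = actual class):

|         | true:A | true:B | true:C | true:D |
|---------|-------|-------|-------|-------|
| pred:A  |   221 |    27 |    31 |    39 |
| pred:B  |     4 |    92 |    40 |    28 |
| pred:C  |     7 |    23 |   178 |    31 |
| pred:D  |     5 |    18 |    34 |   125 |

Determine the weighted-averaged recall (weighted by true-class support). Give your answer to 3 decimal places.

0.682

Per-class recall (TP/(TP+FN)):
  A: TP=221, FN=4+7+5=16 → 221/237 = 0.9325
  B: TP=92, FN=27+23+18=68 → 92/160 = 0.5750
  C: TP=178, FN=31+40+34=105 → 178/283 = 0.6290
  D: TP=125, FN=39+28+31=98 → 125/223 = 0.5605
Weighted-recall = Σ (supportᵢ/N)·recallᵢ with N=903: (237/903)·0.9325 + (160/903)·0.5750 + (283/903)·0.6290 + (223/903)·0.5605 = 0.682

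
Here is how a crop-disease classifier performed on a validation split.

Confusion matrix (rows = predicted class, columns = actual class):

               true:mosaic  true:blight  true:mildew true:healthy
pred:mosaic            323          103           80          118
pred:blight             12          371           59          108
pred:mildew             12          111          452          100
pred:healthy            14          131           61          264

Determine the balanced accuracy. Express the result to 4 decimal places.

Balanced accuracy = mean of per-class recall.
  mosaic: recall = 323/361 = 0.89474
  blight: recall = 371/716 = 0.51816
  mildew: recall = 452/652 = 0.69325
  healthy: recall = 264/590 = 0.44746
Mean = (0.89474 + 0.51816 + 0.69325 + 0.44746) / 4 = 0.6384

0.6384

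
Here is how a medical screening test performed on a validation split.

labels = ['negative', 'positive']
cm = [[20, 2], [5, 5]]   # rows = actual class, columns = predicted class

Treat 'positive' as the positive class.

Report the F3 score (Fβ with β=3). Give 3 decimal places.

0.515

Fβ = (1+β²)·TP / ((1+β²)·TP + β²·FN + FP), with β²=9
= 10·5 / (10·5 + 9·5 + 2) = 0.515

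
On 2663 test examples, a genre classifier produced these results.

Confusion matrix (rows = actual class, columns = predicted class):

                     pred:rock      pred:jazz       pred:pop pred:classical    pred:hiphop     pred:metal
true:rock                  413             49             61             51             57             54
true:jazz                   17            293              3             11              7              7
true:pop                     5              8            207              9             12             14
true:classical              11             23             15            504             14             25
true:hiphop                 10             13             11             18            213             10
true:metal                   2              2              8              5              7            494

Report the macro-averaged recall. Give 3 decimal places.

Per-class recall (TP/(TP+FN)):
  rock: TP=413, FN=49+61+51+57+54=272 → 413/685 = 0.6029
  jazz: TP=293, FN=17+3+11+7+7=45 → 293/338 = 0.8669
  pop: TP=207, FN=5+8+9+12+14=48 → 207/255 = 0.8118
  classical: TP=504, FN=11+23+15+14+25=88 → 504/592 = 0.8514
  hiphop: TP=213, FN=10+13+11+18+10=62 → 213/275 = 0.7745
  metal: TP=494, FN=2+2+8+5+7=24 → 494/518 = 0.9537
Macro-recall = mean = (0.6029 + 0.8669 + 0.8118 + 0.8514 + 0.7745 + 0.9537) / 6 = 0.810

0.810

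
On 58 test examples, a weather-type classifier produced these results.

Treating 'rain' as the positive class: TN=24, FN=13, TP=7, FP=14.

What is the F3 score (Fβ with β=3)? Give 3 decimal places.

Fβ = (1+β²)·TP / ((1+β²)·TP + β²·FN + FP), with β²=9
= 10·7 / (10·7 + 9·13 + 14) = 0.348

0.348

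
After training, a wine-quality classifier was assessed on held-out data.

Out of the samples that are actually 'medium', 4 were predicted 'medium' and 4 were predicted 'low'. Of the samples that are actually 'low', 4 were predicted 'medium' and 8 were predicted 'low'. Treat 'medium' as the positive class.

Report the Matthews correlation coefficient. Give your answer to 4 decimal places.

0.1667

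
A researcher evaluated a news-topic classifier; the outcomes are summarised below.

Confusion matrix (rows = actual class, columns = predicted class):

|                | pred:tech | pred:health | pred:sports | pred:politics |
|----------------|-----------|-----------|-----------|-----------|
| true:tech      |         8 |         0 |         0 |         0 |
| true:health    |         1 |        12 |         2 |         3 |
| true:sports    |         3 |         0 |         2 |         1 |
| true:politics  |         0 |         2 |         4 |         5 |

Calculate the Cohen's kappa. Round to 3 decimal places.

Observed agreement pₒ = trace/N = 27/43 = 0.6279
Expected agreement pₑ = Σ (rowᵢ·colᵢ)/N² = (8·12 + 18·14 + 6·8 + 11·9)/43² = 0.2677
κ = (pₒ − pₑ)/(1 − pₑ) = (0.6279 − 0.2677)/(1 − 0.2677) = 0.492

0.492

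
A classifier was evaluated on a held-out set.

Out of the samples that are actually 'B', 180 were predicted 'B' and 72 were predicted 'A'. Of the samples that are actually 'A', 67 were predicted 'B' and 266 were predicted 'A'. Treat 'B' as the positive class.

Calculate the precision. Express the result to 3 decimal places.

0.729

Precision = TP/(TP+FP) = 180/(180+67) = 180/247 = 0.729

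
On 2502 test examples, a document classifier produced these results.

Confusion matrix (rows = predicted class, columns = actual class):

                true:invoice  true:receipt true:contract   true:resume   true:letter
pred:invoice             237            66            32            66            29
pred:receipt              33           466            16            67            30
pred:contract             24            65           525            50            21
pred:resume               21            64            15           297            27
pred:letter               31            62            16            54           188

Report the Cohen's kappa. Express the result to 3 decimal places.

Observed agreement pₒ = trace/N = 1713/2502 = 0.6847
Expected agreement pₑ = Σ (rowᵢ·colᵢ)/N² = (346·430 + 723·612 + 604·685 + 534·424 + 295·351)/2502² = 0.2133
κ = (pₒ − pₑ)/(1 − pₑ) = (0.6847 − 0.2133)/(1 − 0.2133) = 0.599

0.599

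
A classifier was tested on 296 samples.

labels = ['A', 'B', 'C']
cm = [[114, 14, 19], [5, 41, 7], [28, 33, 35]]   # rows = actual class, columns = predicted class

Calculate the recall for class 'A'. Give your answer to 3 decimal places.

One-vs-rest for 'A': TP = diagonal; FP = other classes predicted 'A'; FN = 'A' predicted as other.
recall = TP/(TP+FN).
A: TP=114, FN=14+19=33 → 114/147 = 0.7755

0.776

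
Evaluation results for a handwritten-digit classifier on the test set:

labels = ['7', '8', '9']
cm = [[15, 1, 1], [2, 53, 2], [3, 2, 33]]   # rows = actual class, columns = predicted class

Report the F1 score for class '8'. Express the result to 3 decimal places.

One-vs-rest for '8': TP = diagonal; FP = other classes predicted '8'; FN = '8' predicted as other.
F1 score = 2·TP/(2·TP+FP+FN).
8: TP=53, FP=1+2=3, FN=2+2=4 → 106/113 = 0.9381

0.938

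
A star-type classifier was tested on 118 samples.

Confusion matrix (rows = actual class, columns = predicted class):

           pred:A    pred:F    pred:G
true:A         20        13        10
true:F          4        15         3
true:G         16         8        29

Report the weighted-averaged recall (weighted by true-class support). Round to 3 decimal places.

Per-class recall (TP/(TP+FN)):
  A: TP=20, FN=13+10=23 → 20/43 = 0.4651
  F: TP=15, FN=4+3=7 → 15/22 = 0.6818
  G: TP=29, FN=16+8=24 → 29/53 = 0.5472
Weighted-recall = Σ (supportᵢ/N)·recallᵢ with N=118: (43/118)·0.4651 + (22/118)·0.6818 + (53/118)·0.5472 = 0.542

0.542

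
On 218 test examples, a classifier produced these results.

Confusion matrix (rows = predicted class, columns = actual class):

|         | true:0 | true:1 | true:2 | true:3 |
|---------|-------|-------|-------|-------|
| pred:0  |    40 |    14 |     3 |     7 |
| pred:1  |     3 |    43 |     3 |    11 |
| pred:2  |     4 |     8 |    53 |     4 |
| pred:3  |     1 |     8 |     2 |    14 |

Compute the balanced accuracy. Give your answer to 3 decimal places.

0.670

Balanced accuracy = mean of per-class recall.
  0: recall = 40/48 = 0.8333
  1: recall = 43/73 = 0.5890
  2: recall = 53/61 = 0.8689
  3: recall = 14/36 = 0.3889
Mean = (0.8333 + 0.5890 + 0.8689 + 0.3889) / 4 = 0.670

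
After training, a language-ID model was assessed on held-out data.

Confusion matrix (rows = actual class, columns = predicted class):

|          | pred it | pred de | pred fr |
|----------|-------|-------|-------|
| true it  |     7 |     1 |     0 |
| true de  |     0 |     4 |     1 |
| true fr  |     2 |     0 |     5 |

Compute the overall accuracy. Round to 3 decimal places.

Accuracy = trace / total = (7+4+5=16) / 20 = 16/20 = 0.800

0.800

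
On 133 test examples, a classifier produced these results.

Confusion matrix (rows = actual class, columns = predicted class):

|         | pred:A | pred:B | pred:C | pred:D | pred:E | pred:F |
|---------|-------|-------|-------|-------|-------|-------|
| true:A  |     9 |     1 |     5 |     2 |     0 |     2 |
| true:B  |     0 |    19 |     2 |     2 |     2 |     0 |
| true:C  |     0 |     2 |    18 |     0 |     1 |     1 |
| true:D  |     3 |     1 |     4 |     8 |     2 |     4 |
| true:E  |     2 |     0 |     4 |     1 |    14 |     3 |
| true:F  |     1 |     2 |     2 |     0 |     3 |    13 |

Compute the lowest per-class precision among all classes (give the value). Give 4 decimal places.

Per-class precision (TP/(TP+FP)):
  A: TP=9, FP=0+0+3+2+1=6 → 9/15 = 0.60000
  B: TP=19, FP=1+2+1+0+2=6 → 19/25 = 0.76000
  C: TP=18, FP=5+2+4+4+2=17 → 18/35 = 0.51429
  D: TP=8, FP=2+2+0+1+0=5 → 8/13 = 0.61538
  E: TP=14, FP=0+2+1+2+3=8 → 14/22 = 0.63636
  F: TP=13, FP=2+0+1+4+3=10 → 13/23 = 0.56522
Lowest is class 'C' with precision = 0.5143.

0.5143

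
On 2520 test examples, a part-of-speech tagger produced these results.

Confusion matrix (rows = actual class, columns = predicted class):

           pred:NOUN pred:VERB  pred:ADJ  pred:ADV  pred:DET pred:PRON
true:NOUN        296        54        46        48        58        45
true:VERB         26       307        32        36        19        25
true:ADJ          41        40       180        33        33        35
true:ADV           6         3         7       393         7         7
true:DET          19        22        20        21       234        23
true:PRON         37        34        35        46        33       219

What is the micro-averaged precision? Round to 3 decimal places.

0.646

Micro-averaging pools counts across classes: ΣTP=1629, ΣFP=891, ΣFN=891.
Micro-precision = TP/(TP+FP) on pooled counts = 0.646 (equals overall accuracy in single-label multiclass).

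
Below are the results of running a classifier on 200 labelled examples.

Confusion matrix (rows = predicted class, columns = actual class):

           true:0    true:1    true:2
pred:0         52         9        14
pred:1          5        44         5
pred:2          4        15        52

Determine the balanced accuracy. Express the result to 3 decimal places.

0.744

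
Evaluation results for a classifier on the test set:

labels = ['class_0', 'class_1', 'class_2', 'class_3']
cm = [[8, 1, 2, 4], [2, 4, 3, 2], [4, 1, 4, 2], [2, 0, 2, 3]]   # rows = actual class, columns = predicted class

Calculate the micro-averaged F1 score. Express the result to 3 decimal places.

Micro-averaging pools counts across classes: ΣTP=19, ΣFP=25, ΣFN=25.
Micro-F1 score = 2·TP/(2·TP+FP+FN) on pooled counts = 0.432 (equals overall accuracy in single-label multiclass).

0.432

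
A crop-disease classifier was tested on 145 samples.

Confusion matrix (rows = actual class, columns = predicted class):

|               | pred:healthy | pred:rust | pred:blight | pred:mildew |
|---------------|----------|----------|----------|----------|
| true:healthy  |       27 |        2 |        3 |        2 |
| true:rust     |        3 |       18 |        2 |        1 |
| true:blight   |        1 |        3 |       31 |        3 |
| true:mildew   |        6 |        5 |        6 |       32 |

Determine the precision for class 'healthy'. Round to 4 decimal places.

0.7297

One-vs-rest for 'healthy': TP = diagonal; FP = other classes predicted 'healthy'; FN = 'healthy' predicted as other.
precision = TP/(TP+FP).
healthy: TP=27, FP=3+1+6=10 → 27/37 = 0.72973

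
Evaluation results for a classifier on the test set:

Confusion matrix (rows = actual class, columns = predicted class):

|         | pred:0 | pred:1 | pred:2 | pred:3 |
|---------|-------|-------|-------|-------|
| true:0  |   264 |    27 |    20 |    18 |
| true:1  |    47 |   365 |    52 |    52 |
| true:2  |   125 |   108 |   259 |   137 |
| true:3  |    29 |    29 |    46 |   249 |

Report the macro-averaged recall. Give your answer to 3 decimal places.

Per-class recall (TP/(TP+FN)):
  0: TP=264, FN=27+20+18=65 → 264/329 = 0.8024
  1: TP=365, FN=47+52+52=151 → 365/516 = 0.7074
  2: TP=259, FN=125+108+137=370 → 259/629 = 0.4118
  3: TP=249, FN=29+29+46=104 → 249/353 = 0.7054
Macro-recall = mean = (0.8024 + 0.7074 + 0.4118 + 0.7054) / 4 = 0.657

0.657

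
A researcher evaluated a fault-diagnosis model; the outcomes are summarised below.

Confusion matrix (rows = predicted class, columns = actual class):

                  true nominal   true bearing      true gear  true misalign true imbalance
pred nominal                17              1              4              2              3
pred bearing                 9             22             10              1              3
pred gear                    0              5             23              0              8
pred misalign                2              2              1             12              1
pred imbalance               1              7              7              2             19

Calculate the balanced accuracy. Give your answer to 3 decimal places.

0.591

Balanced accuracy = mean of per-class recall.
  nominal: recall = 17/29 = 0.5862
  bearing: recall = 22/37 = 0.5946
  gear: recall = 23/45 = 0.5111
  misalign: recall = 12/17 = 0.7059
  imbalance: recall = 19/34 = 0.5588
Mean = (0.5862 + 0.5946 + 0.5111 + 0.7059 + 0.5588) / 5 = 0.591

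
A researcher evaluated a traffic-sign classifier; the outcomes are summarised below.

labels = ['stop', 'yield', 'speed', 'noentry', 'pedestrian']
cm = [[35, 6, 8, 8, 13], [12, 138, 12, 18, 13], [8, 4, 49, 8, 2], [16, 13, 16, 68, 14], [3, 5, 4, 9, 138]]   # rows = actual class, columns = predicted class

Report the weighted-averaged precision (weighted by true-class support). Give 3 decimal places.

0.697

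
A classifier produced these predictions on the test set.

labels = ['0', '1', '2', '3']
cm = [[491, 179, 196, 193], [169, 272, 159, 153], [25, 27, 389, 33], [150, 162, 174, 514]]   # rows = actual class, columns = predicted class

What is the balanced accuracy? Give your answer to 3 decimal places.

Balanced accuracy = mean of per-class recall.
  0: recall = 491/1059 = 0.4636
  1: recall = 272/753 = 0.3612
  2: recall = 389/474 = 0.8207
  3: recall = 514/1000 = 0.5140
Mean = (0.4636 + 0.3612 + 0.8207 + 0.5140) / 4 = 0.540

0.540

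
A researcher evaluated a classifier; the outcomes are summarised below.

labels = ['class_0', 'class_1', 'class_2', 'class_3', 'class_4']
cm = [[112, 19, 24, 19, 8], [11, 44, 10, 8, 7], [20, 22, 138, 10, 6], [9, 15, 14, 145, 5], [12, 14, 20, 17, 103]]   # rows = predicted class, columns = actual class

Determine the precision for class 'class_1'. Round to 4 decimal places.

0.5500

One-vs-rest for 'class_1': TP = diagonal; FP = other classes predicted 'class_1'; FN = 'class_1' predicted as other.
precision = TP/(TP+FP).
class_1: TP=44, FP=11+10+8+7=36 → 44/80 = 0.55000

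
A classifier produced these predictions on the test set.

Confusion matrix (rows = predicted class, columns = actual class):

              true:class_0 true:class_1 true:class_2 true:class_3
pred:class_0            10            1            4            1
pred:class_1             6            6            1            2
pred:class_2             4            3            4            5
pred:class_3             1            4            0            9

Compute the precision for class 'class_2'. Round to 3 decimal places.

One-vs-rest for 'class_2': TP = diagonal; FP = other classes predicted 'class_2'; FN = 'class_2' predicted as other.
precision = TP/(TP+FP).
class_2: TP=4, FP=4+3+5=12 → 4/16 = 0.2500

0.250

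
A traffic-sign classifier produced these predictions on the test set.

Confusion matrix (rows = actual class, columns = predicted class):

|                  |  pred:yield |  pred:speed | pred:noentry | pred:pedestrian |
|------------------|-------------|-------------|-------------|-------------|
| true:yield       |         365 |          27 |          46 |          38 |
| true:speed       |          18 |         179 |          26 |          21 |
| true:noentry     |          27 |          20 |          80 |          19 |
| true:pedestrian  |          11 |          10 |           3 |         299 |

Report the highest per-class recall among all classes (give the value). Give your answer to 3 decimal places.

0.926

Per-class recall (TP/(TP+FN)):
  yield: TP=365, FN=27+46+38=111 → 365/476 = 0.7668
  speed: TP=179, FN=18+26+21=65 → 179/244 = 0.7336
  noentry: TP=80, FN=27+20+19=66 → 80/146 = 0.5479
  pedestrian: TP=299, FN=11+10+3=24 → 299/323 = 0.9257
Highest is class 'pedestrian' with recall = 0.926.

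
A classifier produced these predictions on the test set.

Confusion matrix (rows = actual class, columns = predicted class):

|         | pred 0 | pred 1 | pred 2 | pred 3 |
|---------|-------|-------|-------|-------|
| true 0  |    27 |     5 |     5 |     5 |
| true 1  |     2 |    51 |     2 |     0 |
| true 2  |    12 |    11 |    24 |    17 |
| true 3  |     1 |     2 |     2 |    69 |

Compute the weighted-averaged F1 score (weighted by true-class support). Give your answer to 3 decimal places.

Per-class F1 score (2·TP/(2·TP+FP+FN)):
  0: TP=27, FP=2+12+1=15, FN=5+5+5=15 → 54/84 = 0.6429
  1: TP=51, FP=5+11+2=18, FN=2+2+0=4 → 102/124 = 0.8226
  2: TP=24, FP=5+2+2=9, FN=12+11+17=40 → 48/97 = 0.4948
  3: TP=69, FP=5+0+17=22, FN=1+2+2=5 → 138/165 = 0.8364
Weighted-F1 score = Σ (supportᵢ/N)·F1 scoreᵢ with N=235: (42/235)·0.6429 + (55/235)·0.8226 + (64/235)·0.4948 + (74/235)·0.8364 = 0.706

0.706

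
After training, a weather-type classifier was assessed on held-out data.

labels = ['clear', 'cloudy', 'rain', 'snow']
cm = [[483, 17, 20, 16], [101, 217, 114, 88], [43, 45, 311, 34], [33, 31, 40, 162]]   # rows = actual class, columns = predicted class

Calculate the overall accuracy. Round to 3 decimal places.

0.668

Accuracy = trace / total = (483+217+311+162=1173) / 1755 = 1173/1755 = 0.668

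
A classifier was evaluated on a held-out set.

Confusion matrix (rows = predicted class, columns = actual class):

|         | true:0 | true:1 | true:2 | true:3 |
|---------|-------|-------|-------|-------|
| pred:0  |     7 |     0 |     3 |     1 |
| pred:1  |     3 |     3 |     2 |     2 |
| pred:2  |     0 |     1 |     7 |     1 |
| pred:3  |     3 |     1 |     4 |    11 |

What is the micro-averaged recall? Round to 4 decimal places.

Micro-averaging pools counts across classes: ΣTP=28, ΣFP=21, ΣFN=21.
Micro-recall = TP/(TP+FN) on pooled counts = 0.5714 (equals overall accuracy in single-label multiclass).

0.5714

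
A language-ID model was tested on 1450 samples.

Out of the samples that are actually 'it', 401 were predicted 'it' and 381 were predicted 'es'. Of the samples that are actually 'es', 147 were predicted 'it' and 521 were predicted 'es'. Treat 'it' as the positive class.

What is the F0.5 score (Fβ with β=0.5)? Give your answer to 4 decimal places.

Fβ = (1+β²)·TP / ((1+β²)·TP + β²·FN + FP), with β²=1/4
= 1.25·401 / (1.25·401 + 0.25·381 + 147) = 0.6742

0.6742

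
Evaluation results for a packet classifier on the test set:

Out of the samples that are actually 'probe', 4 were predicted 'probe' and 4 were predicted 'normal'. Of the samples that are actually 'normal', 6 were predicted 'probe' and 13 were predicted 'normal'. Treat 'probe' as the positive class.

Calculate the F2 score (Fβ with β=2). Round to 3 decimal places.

Fβ = (1+β²)·TP / ((1+β²)·TP + β²·FN + FP), with β²=4
= 5·4 / (5·4 + 4·4 + 6) = 0.476

0.476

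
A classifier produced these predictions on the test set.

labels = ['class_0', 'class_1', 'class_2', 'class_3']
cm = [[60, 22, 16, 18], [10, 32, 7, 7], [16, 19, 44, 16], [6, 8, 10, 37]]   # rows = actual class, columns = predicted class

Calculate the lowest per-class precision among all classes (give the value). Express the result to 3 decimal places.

0.395

Per-class precision (TP/(TP+FP)):
  class_0: TP=60, FP=10+16+6=32 → 60/92 = 0.6522
  class_1: TP=32, FP=22+19+8=49 → 32/81 = 0.3951
  class_2: TP=44, FP=16+7+10=33 → 44/77 = 0.5714
  class_3: TP=37, FP=18+7+16=41 → 37/78 = 0.4744
Lowest is class 'class_1' with precision = 0.395.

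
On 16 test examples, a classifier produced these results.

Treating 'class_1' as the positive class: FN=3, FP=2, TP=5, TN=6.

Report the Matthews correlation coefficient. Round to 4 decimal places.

0.3780

MCC = (TP·TN − FP·FN) / √((TP+FP)(TP+FN)(TN+FP)(TN+FN))
Numerator = 5·6 − 2·3 = 24
Denominator = √(7·8·8·9) = √4032 = 63.4980
MCC = 24 / 63.4980 = 0.3780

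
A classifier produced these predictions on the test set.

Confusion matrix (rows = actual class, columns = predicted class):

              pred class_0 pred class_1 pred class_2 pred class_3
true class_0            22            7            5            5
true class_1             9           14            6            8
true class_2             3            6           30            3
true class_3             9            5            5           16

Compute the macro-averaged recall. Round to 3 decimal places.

Per-class recall (TP/(TP+FN)):
  class_0: TP=22, FN=7+5+5=17 → 22/39 = 0.5641
  class_1: TP=14, FN=9+6+8=23 → 14/37 = 0.3784
  class_2: TP=30, FN=3+6+3=12 → 30/42 = 0.7143
  class_3: TP=16, FN=9+5+5=19 → 16/35 = 0.4571
Macro-recall = mean = (0.5641 + 0.3784 + 0.7143 + 0.4571) / 4 = 0.528

0.528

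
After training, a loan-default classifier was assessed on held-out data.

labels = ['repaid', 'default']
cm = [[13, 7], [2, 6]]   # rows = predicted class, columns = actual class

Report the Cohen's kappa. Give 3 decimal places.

Observed agreement pₒ = trace/N = 19/28 = 0.6786
Expected agreement pₑ = Σ (rowᵢ·colᵢ)/N² = (15·20 + 13·8)/28² = 0.5153
κ = (pₒ − pₑ)/(1 − pₑ) = (0.6786 − 0.5153)/(1 − 0.5153) = 0.337

0.337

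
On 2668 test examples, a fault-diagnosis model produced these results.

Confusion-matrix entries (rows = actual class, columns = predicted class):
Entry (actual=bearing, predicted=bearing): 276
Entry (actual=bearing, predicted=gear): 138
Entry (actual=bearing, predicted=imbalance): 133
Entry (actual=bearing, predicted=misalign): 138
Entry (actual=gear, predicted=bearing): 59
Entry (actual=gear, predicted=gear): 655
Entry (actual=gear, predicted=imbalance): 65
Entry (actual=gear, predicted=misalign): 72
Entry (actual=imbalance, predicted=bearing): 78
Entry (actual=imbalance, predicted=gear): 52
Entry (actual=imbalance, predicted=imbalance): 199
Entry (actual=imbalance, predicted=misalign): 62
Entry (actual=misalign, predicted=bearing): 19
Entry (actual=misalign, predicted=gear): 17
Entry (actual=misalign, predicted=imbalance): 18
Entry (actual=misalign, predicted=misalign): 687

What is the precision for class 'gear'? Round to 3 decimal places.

Treat 'gear' as positive and all other classes as negative.
precision = TP/(TP+FP).
gear: TP=655, FP=138+52+17=207 → 655/862 = 0.7599

0.760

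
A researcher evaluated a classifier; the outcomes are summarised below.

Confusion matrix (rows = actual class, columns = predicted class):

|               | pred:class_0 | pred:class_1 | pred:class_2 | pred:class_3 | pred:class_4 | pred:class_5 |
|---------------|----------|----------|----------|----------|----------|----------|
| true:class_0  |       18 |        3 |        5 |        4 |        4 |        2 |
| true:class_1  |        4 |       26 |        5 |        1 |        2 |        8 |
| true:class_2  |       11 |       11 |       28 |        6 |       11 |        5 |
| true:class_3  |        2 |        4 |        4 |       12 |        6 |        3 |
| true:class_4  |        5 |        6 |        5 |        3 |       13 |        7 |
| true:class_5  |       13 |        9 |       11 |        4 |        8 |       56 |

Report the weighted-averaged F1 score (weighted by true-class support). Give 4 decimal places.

Per-class F1 score (2·TP/(2·TP+FP+FN)):
  class_0: TP=18, FP=4+11+2+5+13=35, FN=3+5+4+4+2=18 → 36/89 = 0.40449
  class_1: TP=26, FP=3+11+4+6+9=33, FN=4+5+1+2+8=20 → 52/105 = 0.49524
  class_2: TP=28, FP=5+5+4+5+11=30, FN=11+11+6+11+5=44 → 56/130 = 0.43077
  class_3: TP=12, FP=4+1+6+3+4=18, FN=2+4+4+6+3=19 → 24/61 = 0.39344
  class_4: TP=13, FP=4+2+11+6+8=31, FN=5+6+5+3+7=26 → 26/83 = 0.31325
  class_5: TP=56, FP=2+8+5+3+7=25, FN=13+9+11+4+8=45 → 112/182 = 0.61538
Weighted-F1 score = Σ (supportᵢ/N)·F1 scoreᵢ with N=325: (36/325)·0.40449 + (46/325)·0.49524 + (72/325)·0.43077 + (31/325)·0.39344 + (39/325)·0.31325 + (101/325)·0.61538 = 0.4767

0.4767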